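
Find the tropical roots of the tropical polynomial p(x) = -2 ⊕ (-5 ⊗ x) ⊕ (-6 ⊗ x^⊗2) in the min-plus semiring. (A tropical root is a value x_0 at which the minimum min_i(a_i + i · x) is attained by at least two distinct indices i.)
Roots: {1, 3}

Each tropical root is a break point of the lower envelope of the lines y = a_i + i · x (there are 3 lines, with slopes 0, 1, ..., 2). Only the lines that attain the minimum somewhere contribute to roots; other lines are dominated. Here the surviving (envelope) indices are i = 2, i = 1, i = 0.
Intersections between consecutive envelope lines give the roots: for adjacent envelope indices i < j the intersection is x = (a_i − a_j) / (j − i). Reading off the sorted break points: {1, 3}.
Verification: at each break x_0, at least two indices attain the minimum of min_i(a_i + i · x_0).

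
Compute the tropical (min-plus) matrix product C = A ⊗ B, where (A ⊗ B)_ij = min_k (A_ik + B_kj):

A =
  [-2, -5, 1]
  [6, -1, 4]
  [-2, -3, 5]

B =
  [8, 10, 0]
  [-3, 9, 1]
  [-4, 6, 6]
A ⊗ B =
  [-8, 4, -4]
  [-4, 8, 0]
  [-6, 6, -2]

Apply the min-plus product entry-by-entry:
  C[0][0] = min over k of (A[0][0] + B[0][0] = -2 + 8 = 6, A[0][1] + B[1][0] = -5 + -3 = -8, A[0][2] + B[2][0] = 1 + -4 = -3) = -8 (attained at k = 1)
  C[0][1] = min over k of (A[0][0] + B[0][1] = -2 + 10 = 8, A[0][1] + B[1][1] = -5 + 9 = 4, A[0][2] + B[2][1] = 1 + 6 = 7) = 4 (attained at k = 1)
  C[0][2] = min over k of (A[0][0] + B[0][2] = -2 + 0 = -2, A[0][1] + B[1][2] = -5 + 1 = -4, A[0][2] + B[2][2] = 1 + 6 = 7) = -4 (attained at k = 1)
  C[1][0] = min over k of (A[1][0] + B[0][0] = 6 + 8 = 14, A[1][1] + B[1][0] = -1 + -3 = -4, A[1][2] + B[2][0] = 4 + -4 = 0) = -4 (attained at k = 1)
  C[1][1] = min over k of (A[1][0] + B[0][1] = 6 + 10 = 16, A[1][1] + B[1][1] = -1 + 9 = 8, A[1][2] + B[2][1] = 4 + 6 = 10) = 8 (attained at k = 1)
  C[1][2] = min over k of (A[1][0] + B[0][2] = 6 + 0 = 6, A[1][1] + B[1][2] = -1 + 1 = 0, A[1][2] + B[2][2] = 4 + 6 = 10) = 0 (attained at k = 1)
  C[2][0] = min over k of (A[2][0] + B[0][0] = -2 + 8 = 6, A[2][1] + B[1][0] = -3 + -3 = -6, A[2][2] + B[2][0] = 5 + -4 = 1) = -6 (attained at k = 1)
  C[2][1] = min over k of (A[2][0] + B[0][1] = -2 + 10 = 8, A[2][1] + B[1][1] = -3 + 9 = 6, A[2][2] + B[2][1] = 5 + 6 = 11) = 6 (attained at k = 1)
  C[2][2] = min over k of (A[2][0] + B[0][2] = -2 + 0 = -2, A[2][1] + B[1][2] = -3 + 1 = -2, A[2][2] + B[2][2] = 5 + 6 = 11) = -2 (attained at k = 0)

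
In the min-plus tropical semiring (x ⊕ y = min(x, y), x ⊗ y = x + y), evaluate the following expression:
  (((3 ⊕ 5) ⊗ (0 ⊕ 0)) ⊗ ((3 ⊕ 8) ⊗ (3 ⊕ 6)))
(((3 ⊕ 5) ⊗ (0 ⊕ 0)) ⊗ ((3 ⊕ 8) ⊗ (3 ⊕ 6))) = 9

Expand innermost to outermost. Recall ⊕ takes the minimum of its arguments and ⊗ takes their sum. Working out the expression (((3 ⊕ 5) ⊗ (0 ⊕ 0)) ⊗ ((3 ⊕ 8) ⊗ (3 ⊕ 6))) gives 9.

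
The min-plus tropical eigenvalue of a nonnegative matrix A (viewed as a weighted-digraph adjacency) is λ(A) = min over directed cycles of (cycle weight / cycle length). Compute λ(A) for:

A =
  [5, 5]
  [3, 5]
λ(A) = 4

Enumerate directed cycles and compute their means (weight / length). Sample:
  cycle 0 → 0: weight = 5, length = 1, mean = 5/1 ≈ 5.000
  cycle 1 → 1: weight = 5, length = 1, mean = 5/1 ≈ 5.000
  cycle 0 → 1 → 0: weight = 8, length = 2, mean = 8/2 ≈ 4.000
  cycle 1 → 0 → 1: weight = 8, length = 2, mean = 8/2 ≈ 4.000
Minimum mean = 4.000, attained e.g. along the cycle 0 → 1 → 0 with weight 8 and length 2. So λ(A) = 8/2 = 4.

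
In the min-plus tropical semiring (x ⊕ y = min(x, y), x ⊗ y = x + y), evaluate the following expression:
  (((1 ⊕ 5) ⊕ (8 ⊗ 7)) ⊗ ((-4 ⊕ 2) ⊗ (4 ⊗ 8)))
(((1 ⊕ 5) ⊕ (8 ⊗ 7)) ⊗ ((-4 ⊕ 2) ⊗ (4 ⊗ 8))) = 9

Expand innermost to outermost. Recall ⊕ takes the minimum of its arguments and ⊗ takes their sum. Working out the expression (((1 ⊕ 5) ⊕ (8 ⊗ 7)) ⊗ ((-4 ⊕ 2) ⊗ (4 ⊗ 8))) gives 9.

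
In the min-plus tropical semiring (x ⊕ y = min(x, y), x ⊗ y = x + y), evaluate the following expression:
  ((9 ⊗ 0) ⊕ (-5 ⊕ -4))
((9 ⊗ 0) ⊕ (-5 ⊕ -4)) = -5

Expand innermost to outermost. Recall ⊕ takes the minimum of its arguments and ⊗ takes their sum. Working out the expression ((9 ⊗ 0) ⊕ (-5 ⊕ -4)) gives -5.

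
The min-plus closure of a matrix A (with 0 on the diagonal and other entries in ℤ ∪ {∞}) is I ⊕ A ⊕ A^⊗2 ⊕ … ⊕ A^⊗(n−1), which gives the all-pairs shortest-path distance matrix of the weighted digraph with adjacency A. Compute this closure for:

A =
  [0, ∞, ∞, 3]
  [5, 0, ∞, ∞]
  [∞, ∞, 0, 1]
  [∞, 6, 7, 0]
Closure =
  [0, 9, 10, 3]
  [5, 0, 15, 8]
  [12, 7, 0, 1]
  [11, 6, 7, 0]

This is the Floyd-Warshall all-pairs shortest-path computation. For each intermediate vertex k = 0, 1, …, 3, update dist[i][j] ← min(dist[i][j], dist[i][k] + dist[k][j]). The final matrix gives, for each (i, j), the minimum total weight of any directed path from i to j (possibly empty when i = j).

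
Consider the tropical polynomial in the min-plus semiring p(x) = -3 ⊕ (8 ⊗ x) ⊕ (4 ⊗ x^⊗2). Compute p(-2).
p(-2) = -3

A tropical monomial a ⊗ x^⊗i evaluates to a + i · x. Evaluating each term at x = -2:
  Term 0 contributes -3 + 0 · -2 = -3
  Term 1 contributes 8 + 1 · -2 = 6
  Term 2 contributes 4 + 2 · -2 = 0
p(-2) = ⊕ of these = min[-3, 6, 0] = -3.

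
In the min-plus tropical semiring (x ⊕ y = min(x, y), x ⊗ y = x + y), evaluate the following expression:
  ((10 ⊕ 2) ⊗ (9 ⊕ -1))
((10 ⊕ 2) ⊗ (9 ⊕ -1)) = 1

Expand innermost to outermost. Recall ⊕ takes the minimum of its arguments and ⊗ takes their sum. Working out the expression ((10 ⊕ 2) ⊗ (9 ⊕ -1)) gives 1.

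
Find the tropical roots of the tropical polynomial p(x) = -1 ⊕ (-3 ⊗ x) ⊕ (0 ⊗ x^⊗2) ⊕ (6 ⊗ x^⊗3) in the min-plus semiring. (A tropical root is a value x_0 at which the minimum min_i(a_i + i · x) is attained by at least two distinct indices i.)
Roots: {-6, -3, 2}

Each tropical root is a break point of the lower envelope of the lines y = a_i + i · x (there are 4 lines, with slopes 0, 1, ..., 3). Only the lines that attain the minimum somewhere contribute to roots; other lines are dominated. Here the surviving (envelope) indices are i = 3, i = 2, i = 1, i = 0.
Intersections between consecutive envelope lines give the roots: for adjacent envelope indices i < j the intersection is x = (a_i − a_j) / (j − i). Reading off the sorted break points: {-6, -3, 2}.
Verification: at each break x_0, at least two indices attain the minimum of min_i(a_i + i · x_0).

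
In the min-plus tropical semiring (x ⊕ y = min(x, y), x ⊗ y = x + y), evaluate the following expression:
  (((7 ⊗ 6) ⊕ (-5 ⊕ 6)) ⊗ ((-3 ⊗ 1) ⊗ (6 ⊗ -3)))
(((7 ⊗ 6) ⊕ (-5 ⊕ 6)) ⊗ ((-3 ⊗ 1) ⊗ (6 ⊗ -3))) = -4

Expand innermost to outermost. Recall ⊕ takes the minimum of its arguments and ⊗ takes their sum. Working out the expression (((7 ⊗ 6) ⊕ (-5 ⊕ 6)) ⊗ ((-3 ⊗ 1) ⊗ (6 ⊗ -3))) gives -4.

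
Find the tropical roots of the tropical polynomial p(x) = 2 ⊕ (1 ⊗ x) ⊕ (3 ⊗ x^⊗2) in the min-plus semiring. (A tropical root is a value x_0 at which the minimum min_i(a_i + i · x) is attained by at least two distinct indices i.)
Roots: {-2, 1}

Each tropical root is a break point of the lower envelope of the lines y = a_i + i · x (there are 3 lines, with slopes 0, 1, ..., 2). Only the lines that attain the minimum somewhere contribute to roots; other lines are dominated. Here the surviving (envelope) indices are i = 2, i = 1, i = 0.
Intersections between consecutive envelope lines give the roots: for adjacent envelope indices i < j the intersection is x = (a_i − a_j) / (j − i). Reading off the sorted break points: {-2, 1}.
Verification: at each break x_0, at least two indices attain the minimum of min_i(a_i + i · x_0).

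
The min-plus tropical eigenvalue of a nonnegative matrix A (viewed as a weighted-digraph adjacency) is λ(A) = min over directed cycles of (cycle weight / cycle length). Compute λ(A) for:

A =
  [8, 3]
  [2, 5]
λ(A) = 5/2

Enumerate directed cycles and compute their means (weight / length). Sample:
  cycle 0 → 0: weight = 8, length = 1, mean = 8/1 ≈ 8.000
  cycle 1 → 1: weight = 5, length = 1, mean = 5/1 ≈ 5.000
  cycle 0 → 1 → 0: weight = 5, length = 2, mean = 5/2 ≈ 2.500
  cycle 1 → 0 → 1: weight = 5, length = 2, mean = 5/2 ≈ 2.500
Minimum mean = 2.500, attained e.g. along the cycle 0 → 1 → 0 with weight 5 and length 2. So λ(A) = 5/2 = 5/2.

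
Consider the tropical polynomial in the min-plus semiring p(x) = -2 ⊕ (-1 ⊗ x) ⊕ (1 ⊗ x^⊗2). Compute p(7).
p(7) = -2

A tropical monomial a ⊗ x^⊗i evaluates to a + i · x. Evaluating each term at x = 7:
  Term 0 contributes -2 + 0 · 7 = -2
  Term 1 contributes -1 + 1 · 7 = 6
  Term 2 contributes 1 + 2 · 7 = 15
p(7) = ⊕ of these = min[-2, 6, 15] = -2.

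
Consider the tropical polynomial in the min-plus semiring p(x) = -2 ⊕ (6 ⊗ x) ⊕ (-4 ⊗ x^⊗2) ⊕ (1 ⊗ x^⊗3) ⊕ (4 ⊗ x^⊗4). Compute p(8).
p(8) = -2

A tropical monomial a ⊗ x^⊗i evaluates to a + i · x. Evaluating each term at x = 8:
  Term 0 contributes -2 + 0 · 8 = -2
  Term 1 contributes 6 + 1 · 8 = 14
  Term 2 contributes -4 + 2 · 8 = 12
  Term 3 contributes 1 + 3 · 8 = 25
  Term 4 contributes 4 + 4 · 8 = 36
p(8) = ⊕ of these = min[-2, 14, 12, 25, 36] = -2.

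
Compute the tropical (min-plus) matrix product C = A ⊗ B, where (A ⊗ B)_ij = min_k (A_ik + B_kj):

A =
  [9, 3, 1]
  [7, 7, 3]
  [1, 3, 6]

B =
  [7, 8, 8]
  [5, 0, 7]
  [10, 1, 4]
A ⊗ B =
  [8, 2, 5]
  [12, 4, 7]
  [8, 3, 9]

Apply the min-plus product entry-by-entry:
  C[0][0] = min over k of (A[0][0] + B[0][0] = 9 + 7 = 16, A[0][1] + B[1][0] = 3 + 5 = 8, A[0][2] + B[2][0] = 1 + 10 = 11) = 8 (attained at k = 1)
  C[0][1] = min over k of (A[0][0] + B[0][1] = 9 + 8 = 17, A[0][1] + B[1][1] = 3 + 0 = 3, A[0][2] + B[2][1] = 1 + 1 = 2) = 2 (attained at k = 2)
  C[0][2] = min over k of (A[0][0] + B[0][2] = 9 + 8 = 17, A[0][1] + B[1][2] = 3 + 7 = 10, A[0][2] + B[2][2] = 1 + 4 = 5) = 5 (attained at k = 2)
  C[1][0] = min over k of (A[1][0] + B[0][0] = 7 + 7 = 14, A[1][1] + B[1][0] = 7 + 5 = 12, A[1][2] + B[2][0] = 3 + 10 = 13) = 12 (attained at k = 1)
  C[1][1] = min over k of (A[1][0] + B[0][1] = 7 + 8 = 15, A[1][1] + B[1][1] = 7 + 0 = 7, A[1][2] + B[2][1] = 3 + 1 = 4) = 4 (attained at k = 2)
  C[1][2] = min over k of (A[1][0] + B[0][2] = 7 + 8 = 15, A[1][1] + B[1][2] = 7 + 7 = 14, A[1][2] + B[2][2] = 3 + 4 = 7) = 7 (attained at k = 2)
  C[2][0] = min over k of (A[2][0] + B[0][0] = 1 + 7 = 8, A[2][1] + B[1][0] = 3 + 5 = 8, A[2][2] + B[2][0] = 6 + 10 = 16) = 8 (attained at k = 0)
  C[2][1] = min over k of (A[2][0] + B[0][1] = 1 + 8 = 9, A[2][1] + B[1][1] = 3 + 0 = 3, A[2][2] + B[2][1] = 6 + 1 = 7) = 3 (attained at k = 1)
  C[2][2] = min over k of (A[2][0] + B[0][2] = 1 + 8 = 9, A[2][1] + B[1][2] = 3 + 7 = 10, A[2][2] + B[2][2] = 6 + 4 = 10) = 9 (attained at k = 0)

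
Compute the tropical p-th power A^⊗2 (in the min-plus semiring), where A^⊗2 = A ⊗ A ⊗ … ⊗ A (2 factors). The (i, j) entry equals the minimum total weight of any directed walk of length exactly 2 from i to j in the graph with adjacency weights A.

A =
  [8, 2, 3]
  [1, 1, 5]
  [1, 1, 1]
A^⊗2 =
  [3, 3, 4]
  [2, 2, 4]
  [2, 2, 2]

Each entry (A^⊗2)_ij equals the minimum over all length-2 walks i = v_0 → v_1 → … → v_2 = j of Σ_t A[v_t][v_{t+1}]. For example, for (i, j) = (0, 2) we minimise over 3 possible intermediate vertex sequences; the minimum is 4, attained along the walk 0 → 2 → 2.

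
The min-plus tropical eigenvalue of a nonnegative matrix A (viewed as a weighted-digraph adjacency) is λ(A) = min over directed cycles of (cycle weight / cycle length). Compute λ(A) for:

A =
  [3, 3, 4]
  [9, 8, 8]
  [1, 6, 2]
λ(A) = 2

Enumerate directed cycles and compute their means (weight / length). Sample:
  cycle 0 → 0: weight = 3, length = 1, mean = 3/1 ≈ 3.000
  cycle 1 → 1: weight = 8, length = 1, mean = 8/1 ≈ 8.000
  cycle 2 → 2: weight = 2, length = 1, mean = 2/1 ≈ 2.000
  cycle 0 → 1 → 0: weight = 12, length = 2, mean = 12/2 ≈ 6.000
  cycle 0 → 2 → 0: weight = 5, length = 2, mean = 5/2 ≈ 2.500
  cycle 1 → 0 → 1: weight = 12, length = 2, mean = 12/2 ≈ 6.000
Minimum mean = 2.000, attained e.g. along the cycle 2 → 2 with weight 2 and length 1. So λ(A) = 2/1 = 2.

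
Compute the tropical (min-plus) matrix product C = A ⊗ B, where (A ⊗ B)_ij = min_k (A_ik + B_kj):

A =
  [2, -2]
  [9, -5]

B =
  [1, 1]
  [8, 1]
A ⊗ B =
  [3, -1]
  [3, -4]

Apply the min-plus product entry-by-entry:
  C[0][0] = min over k of (A[0][0] + B[0][0] = 2 + 1 = 3, A[0][1] + B[1][0] = -2 + 8 = 6) = 3 (attained at k = 0)
  C[0][1] = min over k of (A[0][0] + B[0][1] = 2 + 1 = 3, A[0][1] + B[1][1] = -2 + 1 = -1) = -1 (attained at k = 1)
  C[1][0] = min over k of (A[1][0] + B[0][0] = 9 + 1 = 10, A[1][1] + B[1][0] = -5 + 8 = 3) = 3 (attained at k = 1)
  C[1][1] = min over k of (A[1][0] + B[0][1] = 9 + 1 = 10, A[1][1] + B[1][1] = -5 + 1 = -4) = -4 (attained at k = 1)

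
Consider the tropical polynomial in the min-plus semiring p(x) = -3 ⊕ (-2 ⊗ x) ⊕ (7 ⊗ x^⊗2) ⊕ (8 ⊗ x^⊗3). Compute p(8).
p(8) = -3

A tropical monomial a ⊗ x^⊗i evaluates to a + i · x. Evaluating each term at x = 8:
  Term 0 contributes -3 + 0 · 8 = -3
  Term 1 contributes -2 + 1 · 8 = 6
  Term 2 contributes 7 + 2 · 8 = 23
  Term 3 contributes 8 + 3 · 8 = 32
p(8) = ⊕ of these = min[-3, 6, 23, 32] = -3.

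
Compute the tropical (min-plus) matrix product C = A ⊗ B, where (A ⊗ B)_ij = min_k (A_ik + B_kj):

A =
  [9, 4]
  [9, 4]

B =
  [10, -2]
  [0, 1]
A ⊗ B =
  [4, 5]
  [4, 5]

Apply the min-plus product entry-by-entry:
  C[0][0] = min over k of (A[0][0] + B[0][0] = 9 + 10 = 19, A[0][1] + B[1][0] = 4 + 0 = 4) = 4 (attained at k = 1)
  C[0][1] = min over k of (A[0][0] + B[0][1] = 9 + -2 = 7, A[0][1] + B[1][1] = 4 + 1 = 5) = 5 (attained at k = 1)
  C[1][0] = min over k of (A[1][0] + B[0][0] = 9 + 10 = 19, A[1][1] + B[1][0] = 4 + 0 = 4) = 4 (attained at k = 1)
  C[1][1] = min over k of (A[1][0] + B[0][1] = 9 + -2 = 7, A[1][1] + B[1][1] = 4 + 1 = 5) = 5 (attained at k = 1)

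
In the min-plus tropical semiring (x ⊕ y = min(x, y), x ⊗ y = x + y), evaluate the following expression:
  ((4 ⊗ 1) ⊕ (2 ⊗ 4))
((4 ⊗ 1) ⊕ (2 ⊗ 4)) = 5

Expand innermost to outermost. Recall ⊕ takes the minimum of its arguments and ⊗ takes their sum. Working out the expression ((4 ⊗ 1) ⊕ (2 ⊗ 4)) gives 5.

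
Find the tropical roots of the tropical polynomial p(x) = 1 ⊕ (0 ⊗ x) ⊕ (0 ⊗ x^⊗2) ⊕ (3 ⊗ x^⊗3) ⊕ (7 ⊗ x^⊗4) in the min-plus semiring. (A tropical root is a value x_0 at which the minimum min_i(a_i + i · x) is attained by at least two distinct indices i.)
Roots: {-4, -3, 0, 1}

Each tropical root is a break point of the lower envelope of the lines y = a_i + i · x (there are 5 lines, with slopes 0, 1, ..., 4). Only the lines that attain the minimum somewhere contribute to roots; other lines are dominated. Here the surviving (envelope) indices are i = 4, i = 3, i = 2, i = 1, i = 0.
Intersections between consecutive envelope lines give the roots: for adjacent envelope indices i < j the intersection is x = (a_i − a_j) / (j − i). Reading off the sorted break points: {-4, -3, 0, 1}.
Verification: at each break x_0, at least two indices attain the minimum of min_i(a_i + i · x_0).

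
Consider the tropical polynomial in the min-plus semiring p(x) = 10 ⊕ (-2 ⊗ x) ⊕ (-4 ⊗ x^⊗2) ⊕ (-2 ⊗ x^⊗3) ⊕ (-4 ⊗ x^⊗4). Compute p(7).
p(7) = 5

A tropical monomial a ⊗ x^⊗i evaluates to a + i · x. Evaluating each term at x = 7:
  Term 0 contributes 10 + 0 · 7 = 10
  Term 1 contributes -2 + 1 · 7 = 5
  Term 2 contributes -4 + 2 · 7 = 10
  Term 3 contributes -2 + 3 · 7 = 19
  Term 4 contributes -4 + 4 · 7 = 24
p(7) = ⊕ of these = min[10, 5, 10, 19, 24] = 5.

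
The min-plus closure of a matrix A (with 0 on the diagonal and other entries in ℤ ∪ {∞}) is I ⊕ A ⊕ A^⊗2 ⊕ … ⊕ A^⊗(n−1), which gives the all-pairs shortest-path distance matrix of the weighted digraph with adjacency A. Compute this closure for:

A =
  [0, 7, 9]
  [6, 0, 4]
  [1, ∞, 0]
Closure =
  [0, 7, 9]
  [5, 0, 4]
  [1, 8, 0]

This is the Floyd-Warshall all-pairs shortest-path computation. For each intermediate vertex k = 0, 1, …, 2, update dist[i][j] ← min(dist[i][j], dist[i][k] + dist[k][j]). The final matrix gives, for each (i, j), the minimum total weight of any directed path from i to j (possibly empty when i = j).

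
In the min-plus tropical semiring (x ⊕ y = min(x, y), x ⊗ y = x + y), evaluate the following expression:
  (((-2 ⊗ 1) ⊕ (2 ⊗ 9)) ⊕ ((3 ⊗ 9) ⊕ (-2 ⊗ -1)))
(((-2 ⊗ 1) ⊕ (2 ⊗ 9)) ⊕ ((3 ⊗ 9) ⊕ (-2 ⊗ -1))) = -3

Expand innermost to outermost. Recall ⊕ takes the minimum of its arguments and ⊗ takes their sum. Working out the expression (((-2 ⊗ 1) ⊕ (2 ⊗ 9)) ⊕ ((3 ⊗ 9) ⊕ (-2 ⊗ -1))) gives -3.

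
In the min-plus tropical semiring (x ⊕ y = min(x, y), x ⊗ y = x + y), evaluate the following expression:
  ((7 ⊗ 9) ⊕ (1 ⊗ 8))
((7 ⊗ 9) ⊕ (1 ⊗ 8)) = 9

Expand innermost to outermost. Recall ⊕ takes the minimum of its arguments and ⊗ takes their sum. Working out the expression ((7 ⊗ 9) ⊕ (1 ⊗ 8)) gives 9.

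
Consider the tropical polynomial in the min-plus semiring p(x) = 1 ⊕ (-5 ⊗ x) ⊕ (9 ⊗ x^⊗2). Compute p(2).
p(2) = -3

A tropical monomial a ⊗ x^⊗i evaluates to a + i · x. Evaluating each term at x = 2:
  Term 0 contributes 1 + 0 · 2 = 1
  Term 1 contributes -5 + 1 · 2 = -3
  Term 2 contributes 9 + 2 · 2 = 13
p(2) = ⊕ of these = min[1, -3, 13] = -3.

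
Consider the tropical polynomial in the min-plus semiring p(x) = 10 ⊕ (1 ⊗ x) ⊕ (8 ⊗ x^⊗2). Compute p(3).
p(3) = 4

A tropical monomial a ⊗ x^⊗i evaluates to a + i · x. Evaluating each term at x = 3:
  Term 0 contributes 10 + 0 · 3 = 10
  Term 1 contributes 1 + 1 · 3 = 4
  Term 2 contributes 8 + 2 · 3 = 14
p(3) = ⊕ of these = min[10, 4, 14] = 4.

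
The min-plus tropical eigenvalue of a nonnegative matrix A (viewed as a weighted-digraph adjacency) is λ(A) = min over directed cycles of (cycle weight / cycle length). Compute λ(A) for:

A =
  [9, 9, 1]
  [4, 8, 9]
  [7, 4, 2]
λ(A) = 2

Enumerate directed cycles and compute their means (weight / length). Sample:
  cycle 0 → 0: weight = 9, length = 1, mean = 9/1 ≈ 9.000
  cycle 1 → 1: weight = 8, length = 1, mean = 8/1 ≈ 8.000
  cycle 2 → 2: weight = 2, length = 1, mean = 2/1 ≈ 2.000
  cycle 0 → 1 → 0: weight = 13, length = 2, mean = 13/2 ≈ 6.500
  cycle 0 → 2 → 0: weight = 8, length = 2, mean = 8/2 ≈ 4.000
  cycle 1 → 0 → 1: weight = 13, length = 2, mean = 13/2 ≈ 6.500
Minimum mean = 2.000, attained e.g. along the cycle 2 → 2 with weight 2 and length 1. So λ(A) = 2/1 = 2.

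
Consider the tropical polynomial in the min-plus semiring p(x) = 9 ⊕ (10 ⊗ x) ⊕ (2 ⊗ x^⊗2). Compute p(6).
p(6) = 9

A tropical monomial a ⊗ x^⊗i evaluates to a + i · x. Evaluating each term at x = 6:
  Term 0 contributes 9 + 0 · 6 = 9
  Term 1 contributes 10 + 1 · 6 = 16
  Term 2 contributes 2 + 2 · 6 = 14
p(6) = ⊕ of these = min[9, 16, 14] = 9.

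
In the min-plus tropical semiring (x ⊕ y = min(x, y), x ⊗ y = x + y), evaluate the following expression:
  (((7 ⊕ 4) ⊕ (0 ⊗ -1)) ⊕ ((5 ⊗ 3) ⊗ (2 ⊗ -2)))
(((7 ⊕ 4) ⊕ (0 ⊗ -1)) ⊕ ((5 ⊗ 3) ⊗ (2 ⊗ -2))) = -1

Expand innermost to outermost. Recall ⊕ takes the minimum of its arguments and ⊗ takes their sum. Working out the expression (((7 ⊕ 4) ⊕ (0 ⊗ -1)) ⊕ ((5 ⊗ 3) ⊗ (2 ⊗ -2))) gives -1.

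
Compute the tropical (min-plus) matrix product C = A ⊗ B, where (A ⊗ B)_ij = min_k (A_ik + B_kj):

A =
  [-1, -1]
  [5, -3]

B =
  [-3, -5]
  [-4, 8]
A ⊗ B =
  [-5, -6]
  [-7, 0]

Apply the min-plus product entry-by-entry:
  C[0][0] = min over k of (A[0][0] + B[0][0] = -1 + -3 = -4, A[0][1] + B[1][0] = -1 + -4 = -5) = -5 (attained at k = 1)
  C[0][1] = min over k of (A[0][0] + B[0][1] = -1 + -5 = -6, A[0][1] + B[1][1] = -1 + 8 = 7) = -6 (attained at k = 0)
  C[1][0] = min over k of (A[1][0] + B[0][0] = 5 + -3 = 2, A[1][1] + B[1][0] = -3 + -4 = -7) = -7 (attained at k = 1)
  C[1][1] = min over k of (A[1][0] + B[0][1] = 5 + -5 = 0, A[1][1] + B[1][1] = -3 + 8 = 5) = 0 (attained at k = 0)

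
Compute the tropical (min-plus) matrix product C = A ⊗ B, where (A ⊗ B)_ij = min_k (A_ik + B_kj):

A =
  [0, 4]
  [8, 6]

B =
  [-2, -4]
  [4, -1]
A ⊗ B =
  [-2, -4]
  [6, 4]

Apply the min-plus product entry-by-entry:
  C[0][0] = min over k of (A[0][0] + B[0][0] = 0 + -2 = -2, A[0][1] + B[1][0] = 4 + 4 = 8) = -2 (attained at k = 0)
  C[0][1] = min over k of (A[0][0] + B[0][1] = 0 + -4 = -4, A[0][1] + B[1][1] = 4 + -1 = 3) = -4 (attained at k = 0)
  C[1][0] = min over k of (A[1][0] + B[0][0] = 8 + -2 = 6, A[1][1] + B[1][0] = 6 + 4 = 10) = 6 (attained at k = 0)
  C[1][1] = min over k of (A[1][0] + B[0][1] = 8 + -4 = 4, A[1][1] + B[1][1] = 6 + -1 = 5) = 4 (attained at k = 0)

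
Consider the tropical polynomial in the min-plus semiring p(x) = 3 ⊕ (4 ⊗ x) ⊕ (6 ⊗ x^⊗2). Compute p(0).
p(0) = 3

A tropical monomial a ⊗ x^⊗i evaluates to a + i · x. Evaluating each term at x = 0:
  Term 0 contributes 3 + 0 · 0 = 3
  Term 1 contributes 4 + 1 · 0 = 4
  Term 2 contributes 6 + 2 · 0 = 6
p(0) = ⊕ of these = min[3, 4, 6] = 3.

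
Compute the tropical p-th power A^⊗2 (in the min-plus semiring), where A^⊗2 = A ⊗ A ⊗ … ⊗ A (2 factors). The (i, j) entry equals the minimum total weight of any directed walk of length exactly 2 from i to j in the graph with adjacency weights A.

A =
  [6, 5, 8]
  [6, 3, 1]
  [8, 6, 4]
A^⊗2 =
  [11, 8, 6]
  [9, 6, 4]
  [12, 9, 7]

Each entry (A^⊗2)_ij equals the minimum over all length-2 walks i = v_0 → v_1 → … → v_2 = j of Σ_t A[v_t][v_{t+1}]. For example, for (i, j) = (0, 2) we minimise over 3 possible intermediate vertex sequences; the minimum is 6, attained along the walk 0 → 1 → 2.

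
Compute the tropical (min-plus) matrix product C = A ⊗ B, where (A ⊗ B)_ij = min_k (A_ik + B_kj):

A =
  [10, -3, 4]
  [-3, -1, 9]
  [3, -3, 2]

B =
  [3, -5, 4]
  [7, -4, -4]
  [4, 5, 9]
A ⊗ B =
  [4, -7, -7]
  [0, -8, -5]
  [4, -7, -7]

Apply the min-plus product entry-by-entry:
  C[0][0] = min over k of (A[0][0] + B[0][0] = 10 + 3 = 13, A[0][1] + B[1][0] = -3 + 7 = 4, A[0][2] + B[2][0] = 4 + 4 = 8) = 4 (attained at k = 1)
  C[0][1] = min over k of (A[0][0] + B[0][1] = 10 + -5 = 5, A[0][1] + B[1][1] = -3 + -4 = -7, A[0][2] + B[2][1] = 4 + 5 = 9) = -7 (attained at k = 1)
  C[0][2] = min over k of (A[0][0] + B[0][2] = 10 + 4 = 14, A[0][1] + B[1][2] = -3 + -4 = -7, A[0][2] + B[2][2] = 4 + 9 = 13) = -7 (attained at k = 1)
  C[1][0] = min over k of (A[1][0] + B[0][0] = -3 + 3 = 0, A[1][1] + B[1][0] = -1 + 7 = 6, A[1][2] + B[2][0] = 9 + 4 = 13) = 0 (attained at k = 0)
  C[1][1] = min over k of (A[1][0] + B[0][1] = -3 + -5 = -8, A[1][1] + B[1][1] = -1 + -4 = -5, A[1][2] + B[2][1] = 9 + 5 = 14) = -8 (attained at k = 0)
  C[1][2] = min over k of (A[1][0] + B[0][2] = -3 + 4 = 1, A[1][1] + B[1][2] = -1 + -4 = -5, A[1][2] + B[2][2] = 9 + 9 = 18) = -5 (attained at k = 1)
  C[2][0] = min over k of (A[2][0] + B[0][0] = 3 + 3 = 6, A[2][1] + B[1][0] = -3 + 7 = 4, A[2][2] + B[2][0] = 2 + 4 = 6) = 4 (attained at k = 1)
  C[2][1] = min over k of (A[2][0] + B[0][1] = 3 + -5 = -2, A[2][1] + B[1][1] = -3 + -4 = -7, A[2][2] + B[2][1] = 2 + 5 = 7) = -7 (attained at k = 1)
  C[2][2] = min over k of (A[2][0] + B[0][2] = 3 + 4 = 7, A[2][1] + B[1][2] = -3 + -4 = -7, A[2][2] + B[2][2] = 2 + 9 = 11) = -7 (attained at k = 1)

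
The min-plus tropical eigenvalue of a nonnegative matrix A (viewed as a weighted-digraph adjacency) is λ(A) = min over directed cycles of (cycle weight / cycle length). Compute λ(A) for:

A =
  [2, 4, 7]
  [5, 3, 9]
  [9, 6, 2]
λ(A) = 2

Enumerate directed cycles and compute their means (weight / length). Sample:
  cycle 0 → 0: weight = 2, length = 1, mean = 2/1 ≈ 2.000
  cycle 1 → 1: weight = 3, length = 1, mean = 3/1 ≈ 3.000
  cycle 2 → 2: weight = 2, length = 1, mean = 2/1 ≈ 2.000
  cycle 0 → 1 → 0: weight = 9, length = 2, mean = 9/2 ≈ 4.500
  cycle 0 → 2 → 0: weight = 16, length = 2, mean = 16/2 ≈ 8.000
  cycle 1 → 0 → 1: weight = 9, length = 2, mean = 9/2 ≈ 4.500
Minimum mean = 2.000, attained e.g. along the cycle 0 → 0 with weight 2 and length 1. So λ(A) = 2/1 = 2.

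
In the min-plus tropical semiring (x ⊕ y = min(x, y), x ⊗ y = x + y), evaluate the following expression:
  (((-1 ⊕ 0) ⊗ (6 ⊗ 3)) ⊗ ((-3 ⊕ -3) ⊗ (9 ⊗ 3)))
(((-1 ⊕ 0) ⊗ (6 ⊗ 3)) ⊗ ((-3 ⊕ -3) ⊗ (9 ⊗ 3))) = 17

Expand innermost to outermost. Recall ⊕ takes the minimum of its arguments and ⊗ takes their sum. Working out the expression (((-1 ⊕ 0) ⊗ (6 ⊗ 3)) ⊗ ((-3 ⊕ -3) ⊗ (9 ⊗ 3))) gives 17.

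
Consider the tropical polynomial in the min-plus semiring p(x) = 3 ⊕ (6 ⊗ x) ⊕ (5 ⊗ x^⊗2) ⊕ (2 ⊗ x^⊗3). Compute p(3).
p(3) = 3

A tropical monomial a ⊗ x^⊗i evaluates to a + i · x. Evaluating each term at x = 3:
  Term 0 contributes 3 + 0 · 3 = 3
  Term 1 contributes 6 + 1 · 3 = 9
  Term 2 contributes 5 + 2 · 3 = 11
  Term 3 contributes 2 + 3 · 3 = 11
p(3) = ⊕ of these = min[3, 9, 11, 11] = 3.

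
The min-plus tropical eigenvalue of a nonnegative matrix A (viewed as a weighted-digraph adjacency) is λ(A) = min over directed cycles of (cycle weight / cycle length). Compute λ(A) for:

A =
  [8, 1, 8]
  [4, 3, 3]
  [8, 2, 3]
λ(A) = 5/2

Enumerate directed cycles and compute their means (weight / length). Sample:
  cycle 0 → 0: weight = 8, length = 1, mean = 8/1 ≈ 8.000
  cycle 1 → 1: weight = 3, length = 1, mean = 3/1 ≈ 3.000
  cycle 2 → 2: weight = 3, length = 1, mean = 3/1 ≈ 3.000
  cycle 0 → 1 → 0: weight = 5, length = 2, mean = 5/2 ≈ 2.500
  cycle 0 → 2 → 0: weight = 16, length = 2, mean = 16/2 ≈ 8.000
  cycle 1 → 0 → 1: weight = 5, length = 2, mean = 5/2 ≈ 2.500
Minimum mean = 2.500, attained e.g. along the cycle 0 → 1 → 0 with weight 5 and length 2. So λ(A) = 5/2 = 5/2.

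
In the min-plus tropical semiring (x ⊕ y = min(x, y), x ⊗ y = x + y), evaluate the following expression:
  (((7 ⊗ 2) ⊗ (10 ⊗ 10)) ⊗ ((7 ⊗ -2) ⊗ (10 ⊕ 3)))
(((7 ⊗ 2) ⊗ (10 ⊗ 10)) ⊗ ((7 ⊗ -2) ⊗ (10 ⊕ 3))) = 37

Expand innermost to outermost. Recall ⊕ takes the minimum of its arguments and ⊗ takes their sum. Working out the expression (((7 ⊗ 2) ⊗ (10 ⊗ 10)) ⊗ ((7 ⊗ -2) ⊗ (10 ⊕ 3))) gives 37.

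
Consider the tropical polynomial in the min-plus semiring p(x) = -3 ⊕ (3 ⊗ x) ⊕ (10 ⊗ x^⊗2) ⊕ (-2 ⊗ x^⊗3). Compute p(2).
p(2) = -3

A tropical monomial a ⊗ x^⊗i evaluates to a + i · x. Evaluating each term at x = 2:
  Term 0 contributes -3 + 0 · 2 = -3
  Term 1 contributes 3 + 1 · 2 = 5
  Term 2 contributes 10 + 2 · 2 = 14
  Term 3 contributes -2 + 3 · 2 = 4
p(2) = ⊕ of these = min[-3, 5, 14, 4] = -3.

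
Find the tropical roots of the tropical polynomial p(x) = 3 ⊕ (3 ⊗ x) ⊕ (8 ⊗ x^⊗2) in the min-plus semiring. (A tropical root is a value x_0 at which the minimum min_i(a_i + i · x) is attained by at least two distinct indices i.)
Roots: {-5, 0}

Each tropical root is a break point of the lower envelope of the lines y = a_i + i · x (there are 3 lines, with slopes 0, 1, ..., 2). Only the lines that attain the minimum somewhere contribute to roots; other lines are dominated. Here the surviving (envelope) indices are i = 2, i = 1, i = 0.
Intersections between consecutive envelope lines give the roots: for adjacent envelope indices i < j the intersection is x = (a_i − a_j) / (j − i). Reading off the sorted break points: {-5, 0}.
Verification: at each break x_0, at least two indices attain the minimum of min_i(a_i + i · x_0).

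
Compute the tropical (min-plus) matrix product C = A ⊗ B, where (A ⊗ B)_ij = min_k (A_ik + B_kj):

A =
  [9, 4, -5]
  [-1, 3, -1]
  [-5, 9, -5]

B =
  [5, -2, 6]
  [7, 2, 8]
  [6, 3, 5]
A ⊗ B =
  [1, -2, 0]
  [4, -3, 4]
  [0, -7, 0]

Apply the min-plus product entry-by-entry:
  C[0][0] = min over k of (A[0][0] + B[0][0] = 9 + 5 = 14, A[0][1] + B[1][0] = 4 + 7 = 11, A[0][2] + B[2][0] = -5 + 6 = 1) = 1 (attained at k = 2)
  C[0][1] = min over k of (A[0][0] + B[0][1] = 9 + -2 = 7, A[0][1] + B[1][1] = 4 + 2 = 6, A[0][2] + B[2][1] = -5 + 3 = -2) = -2 (attained at k = 2)
  C[0][2] = min over k of (A[0][0] + B[0][2] = 9 + 6 = 15, A[0][1] + B[1][2] = 4 + 8 = 12, A[0][2] + B[2][2] = -5 + 5 = 0) = 0 (attained at k = 2)
  C[1][0] = min over k of (A[1][0] + B[0][0] = -1 + 5 = 4, A[1][1] + B[1][0] = 3 + 7 = 10, A[1][2] + B[2][0] = -1 + 6 = 5) = 4 (attained at k = 0)
  C[1][1] = min over k of (A[1][0] + B[0][1] = -1 + -2 = -3, A[1][1] + B[1][1] = 3 + 2 = 5, A[1][2] + B[2][1] = -1 + 3 = 2) = -3 (attained at k = 0)
  C[1][2] = min over k of (A[1][0] + B[0][2] = -1 + 6 = 5, A[1][1] + B[1][2] = 3 + 8 = 11, A[1][2] + B[2][2] = -1 + 5 = 4) = 4 (attained at k = 2)
  C[2][0] = min over k of (A[2][0] + B[0][0] = -5 + 5 = 0, A[2][1] + B[1][0] = 9 + 7 = 16, A[2][2] + B[2][0] = -5 + 6 = 1) = 0 (attained at k = 0)
  C[2][1] = min over k of (A[2][0] + B[0][1] = -5 + -2 = -7, A[2][1] + B[1][1] = 9 + 2 = 11, A[2][2] + B[2][1] = -5 + 3 = -2) = -7 (attained at k = 0)
  C[2][2] = min over k of (A[2][0] + B[0][2] = -5 + 6 = 1, A[2][1] + B[1][2] = 9 + 8 = 17, A[2][2] + B[2][2] = -5 + 5 = 0) = 0 (attained at k = 2)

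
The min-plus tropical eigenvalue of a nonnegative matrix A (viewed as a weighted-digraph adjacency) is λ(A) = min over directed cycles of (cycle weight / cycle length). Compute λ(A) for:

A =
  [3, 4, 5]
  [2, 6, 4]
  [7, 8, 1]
λ(A) = 1

Enumerate directed cycles and compute their means (weight / length). Sample:
  cycle 0 → 0: weight = 3, length = 1, mean = 3/1 ≈ 3.000
  cycle 1 → 1: weight = 6, length = 1, mean = 6/1 ≈ 6.000
  cycle 2 → 2: weight = 1, length = 1, mean = 1/1 ≈ 1.000
  cycle 0 → 1 → 0: weight = 6, length = 2, mean = 6/2 ≈ 3.000
  cycle 0 → 2 → 0: weight = 12, length = 2, mean = 12/2 ≈ 6.000
  cycle 1 → 0 → 1: weight = 6, length = 2, mean = 6/2 ≈ 3.000
Minimum mean = 1.000, attained e.g. along the cycle 2 → 2 with weight 1 and length 1. So λ(A) = 1/1 = 1.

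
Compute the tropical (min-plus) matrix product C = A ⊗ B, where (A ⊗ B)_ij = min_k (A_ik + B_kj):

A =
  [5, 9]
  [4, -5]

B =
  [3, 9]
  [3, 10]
A ⊗ B =
  [8, 14]
  [-2, 5]

Apply the min-plus product entry-by-entry:
  C[0][0] = min over k of (A[0][0] + B[0][0] = 5 + 3 = 8, A[0][1] + B[1][0] = 9 + 3 = 12) = 8 (attained at k = 0)
  C[0][1] = min over k of (A[0][0] + B[0][1] = 5 + 9 = 14, A[0][1] + B[1][1] = 9 + 10 = 19) = 14 (attained at k = 0)
  C[1][0] = min over k of (A[1][0] + B[0][0] = 4 + 3 = 7, A[1][1] + B[1][0] = -5 + 3 = -2) = -2 (attained at k = 1)
  C[1][1] = min over k of (A[1][0] + B[0][1] = 4 + 9 = 13, A[1][1] + B[1][1] = -5 + 10 = 5) = 5 (attained at k = 1)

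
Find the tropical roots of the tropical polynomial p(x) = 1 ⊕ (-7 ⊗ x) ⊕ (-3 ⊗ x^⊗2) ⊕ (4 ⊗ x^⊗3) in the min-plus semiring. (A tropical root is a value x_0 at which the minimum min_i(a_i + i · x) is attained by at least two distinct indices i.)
Roots: {-7, -4, 8}

Each tropical root is a break point of the lower envelope of the lines y = a_i + i · x (there are 4 lines, with slopes 0, 1, ..., 3). Only the lines that attain the minimum somewhere contribute to roots; other lines are dominated. Here the surviving (envelope) indices are i = 3, i = 2, i = 1, i = 0.
Intersections between consecutive envelope lines give the roots: for adjacent envelope indices i < j the intersection is x = (a_i − a_j) / (j − i). Reading off the sorted break points: {-7, -4, 8}.
Verification: at each break x_0, at least two indices attain the minimum of min_i(a_i + i · x_0).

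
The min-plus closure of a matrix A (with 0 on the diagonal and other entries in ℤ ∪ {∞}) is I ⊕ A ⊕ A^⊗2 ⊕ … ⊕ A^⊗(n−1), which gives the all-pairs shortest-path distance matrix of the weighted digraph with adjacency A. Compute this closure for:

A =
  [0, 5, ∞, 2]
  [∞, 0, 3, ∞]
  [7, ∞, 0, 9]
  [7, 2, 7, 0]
Closure =
  [0, 4, 7, 2]
  [10, 0, 3, 12]
  [7, 11, 0, 9]
  [7, 2, 5, 0]

This is the Floyd-Warshall all-pairs shortest-path computation. For each intermediate vertex k = 0, 1, …, 3, update dist[i][j] ← min(dist[i][j], dist[i][k] + dist[k][j]). The final matrix gives, for each (i, j), the minimum total weight of any directed path from i to j (possibly empty when i = j).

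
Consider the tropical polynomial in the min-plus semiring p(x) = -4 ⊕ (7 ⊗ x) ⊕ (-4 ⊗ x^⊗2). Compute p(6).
p(6) = -4

A tropical monomial a ⊗ x^⊗i evaluates to a + i · x. Evaluating each term at x = 6:
  Term 0 contributes -4 + 0 · 6 = -4
  Term 1 contributes 7 + 1 · 6 = 13
  Term 2 contributes -4 + 2 · 6 = 8
p(6) = ⊕ of these = min[-4, 13, 8] = -4.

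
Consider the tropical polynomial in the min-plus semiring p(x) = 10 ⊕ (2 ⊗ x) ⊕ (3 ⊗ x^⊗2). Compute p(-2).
p(-2) = -1

A tropical monomial a ⊗ x^⊗i evaluates to a + i · x. Evaluating each term at x = -2:
  Term 0 contributes 10 + 0 · -2 = 10
  Term 1 contributes 2 + 1 · -2 = 0
  Term 2 contributes 3 + 2 · -2 = -1
p(-2) = ⊕ of these = min[10, 0, -1] = -1.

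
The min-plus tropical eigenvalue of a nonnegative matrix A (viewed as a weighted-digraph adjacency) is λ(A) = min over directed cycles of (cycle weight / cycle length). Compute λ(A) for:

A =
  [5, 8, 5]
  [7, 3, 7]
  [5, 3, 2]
λ(A) = 2

Enumerate directed cycles and compute their means (weight / length). Sample:
  cycle 0 → 0: weight = 5, length = 1, mean = 5/1 ≈ 5.000
  cycle 1 → 1: weight = 3, length = 1, mean = 3/1 ≈ 3.000
  cycle 2 → 2: weight = 2, length = 1, mean = 2/1 ≈ 2.000
  cycle 0 → 1 → 0: weight = 15, length = 2, mean = 15/2 ≈ 7.500
  cycle 0 → 2 → 0: weight = 10, length = 2, mean = 10/2 ≈ 5.000
  cycle 1 → 0 → 1: weight = 15, length = 2, mean = 15/2 ≈ 7.500
Minimum mean = 2.000, attained e.g. along the cycle 2 → 2 with weight 2 and length 1. So λ(A) = 2/1 = 2.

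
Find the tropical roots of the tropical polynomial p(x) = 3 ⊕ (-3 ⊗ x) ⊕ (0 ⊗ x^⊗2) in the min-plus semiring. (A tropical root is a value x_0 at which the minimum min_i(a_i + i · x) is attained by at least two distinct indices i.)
Roots: {-3, 6}

Each tropical root is a break point of the lower envelope of the lines y = a_i + i · x (there are 3 lines, with slopes 0, 1, ..., 2). Only the lines that attain the minimum somewhere contribute to roots; other lines are dominated. Here the surviving (envelope) indices are i = 2, i = 1, i = 0.
Intersections between consecutive envelope lines give the roots: for adjacent envelope indices i < j the intersection is x = (a_i − a_j) / (j − i). Reading off the sorted break points: {-3, 6}.
Verification: at each break x_0, at least two indices attain the minimum of min_i(a_i + i · x_0).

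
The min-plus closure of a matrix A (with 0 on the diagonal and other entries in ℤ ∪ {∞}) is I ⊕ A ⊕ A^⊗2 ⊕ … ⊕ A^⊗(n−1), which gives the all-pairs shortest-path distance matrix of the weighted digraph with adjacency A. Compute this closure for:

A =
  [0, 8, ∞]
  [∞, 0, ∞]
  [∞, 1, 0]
Closure =
  [0, 8, ∞]
  [∞, 0, ∞]
  [∞, 1, 0]

This is the Floyd-Warshall all-pairs shortest-path computation. For each intermediate vertex k = 0, 1, …, 2, update dist[i][j] ← min(dist[i][j], dist[i][k] + dist[k][j]). The final matrix gives, for each (i, j), the minimum total weight of any directed path from i to j (possibly empty when i = j).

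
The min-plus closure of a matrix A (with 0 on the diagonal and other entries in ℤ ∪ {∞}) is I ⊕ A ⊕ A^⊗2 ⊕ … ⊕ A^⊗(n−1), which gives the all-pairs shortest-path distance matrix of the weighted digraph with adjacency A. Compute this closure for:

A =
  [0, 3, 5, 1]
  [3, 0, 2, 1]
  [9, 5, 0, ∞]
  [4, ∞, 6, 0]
Closure =
  [0, 3, 5, 1]
  [3, 0, 2, 1]
  [8, 5, 0, 6]
  [4, 7, 6, 0]

This is the Floyd-Warshall all-pairs shortest-path computation. For each intermediate vertex k = 0, 1, …, 3, update dist[i][j] ← min(dist[i][j], dist[i][k] + dist[k][j]). The final matrix gives, for each (i, j), the minimum total weight of any directed path from i to j (possibly empty when i = j).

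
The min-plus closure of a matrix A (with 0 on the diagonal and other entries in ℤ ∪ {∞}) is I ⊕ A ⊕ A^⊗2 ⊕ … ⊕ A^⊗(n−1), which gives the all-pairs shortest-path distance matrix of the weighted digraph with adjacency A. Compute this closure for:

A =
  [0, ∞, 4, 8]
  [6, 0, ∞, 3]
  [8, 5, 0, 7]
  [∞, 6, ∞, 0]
Closure =
  [0, 9, 4, 8]
  [6, 0, 10, 3]
  [8, 5, 0, 7]
  [12, 6, 16, 0]

This is the Floyd-Warshall all-pairs shortest-path computation. For each intermediate vertex k = 0, 1, …, 3, update dist[i][j] ← min(dist[i][j], dist[i][k] + dist[k][j]). The final matrix gives, for each (i, j), the minimum total weight of any directed path from i to j (possibly empty when i = j).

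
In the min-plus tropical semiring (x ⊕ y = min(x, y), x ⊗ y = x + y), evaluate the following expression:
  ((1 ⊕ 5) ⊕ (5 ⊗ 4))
((1 ⊕ 5) ⊕ (5 ⊗ 4)) = 1

Expand innermost to outermost. Recall ⊕ takes the minimum of its arguments and ⊗ takes their sum. Working out the expression ((1 ⊕ 5) ⊕ (5 ⊗ 4)) gives 1.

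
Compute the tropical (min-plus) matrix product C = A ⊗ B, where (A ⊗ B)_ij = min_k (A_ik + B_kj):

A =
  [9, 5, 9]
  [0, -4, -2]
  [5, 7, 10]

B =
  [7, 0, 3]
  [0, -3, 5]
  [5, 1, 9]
A ⊗ B =
  [5, 2, 10]
  [-4, -7, 1]
  [7, 4, 8]

Apply the min-plus product entry-by-entry:
  C[0][0] = min over k of (A[0][0] + B[0][0] = 9 + 7 = 16, A[0][1] + B[1][0] = 5 + 0 = 5, A[0][2] + B[2][0] = 9 + 5 = 14) = 5 (attained at k = 1)
  C[0][1] = min over k of (A[0][0] + B[0][1] = 9 + 0 = 9, A[0][1] + B[1][1] = 5 + -3 = 2, A[0][2] + B[2][1] = 9 + 1 = 10) = 2 (attained at k = 1)
  C[0][2] = min over k of (A[0][0] + B[0][2] = 9 + 3 = 12, A[0][1] + B[1][2] = 5 + 5 = 10, A[0][2] + B[2][2] = 9 + 9 = 18) = 10 (attained at k = 1)
  C[1][0] = min over k of (A[1][0] + B[0][0] = 0 + 7 = 7, A[1][1] + B[1][0] = -4 + 0 = -4, A[1][2] + B[2][0] = -2 + 5 = 3) = -4 (attained at k = 1)
  C[1][1] = min over k of (A[1][0] + B[0][1] = 0 + 0 = 0, A[1][1] + B[1][1] = -4 + -3 = -7, A[1][2] + B[2][1] = -2 + 1 = -1) = -7 (attained at k = 1)
  C[1][2] = min over k of (A[1][0] + B[0][2] = 0 + 3 = 3, A[1][1] + B[1][2] = -4 + 5 = 1, A[1][2] + B[2][2] = -2 + 9 = 7) = 1 (attained at k = 1)
  C[2][0] = min over k of (A[2][0] + B[0][0] = 5 + 7 = 12, A[2][1] + B[1][0] = 7 + 0 = 7, A[2][2] + B[2][0] = 10 + 5 = 15) = 7 (attained at k = 1)
  C[2][1] = min over k of (A[2][0] + B[0][1] = 5 + 0 = 5, A[2][1] + B[1][1] = 7 + -3 = 4, A[2][2] + B[2][1] = 10 + 1 = 11) = 4 (attained at k = 1)
  C[2][2] = min over k of (A[2][0] + B[0][2] = 5 + 3 = 8, A[2][1] + B[1][2] = 7 + 5 = 12, A[2][2] + B[2][2] = 10 + 9 = 19) = 8 (attained at k = 0)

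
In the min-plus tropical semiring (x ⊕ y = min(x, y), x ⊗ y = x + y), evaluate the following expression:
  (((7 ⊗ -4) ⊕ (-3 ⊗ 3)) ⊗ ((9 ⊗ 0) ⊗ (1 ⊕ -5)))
(((7 ⊗ -4) ⊕ (-3 ⊗ 3)) ⊗ ((9 ⊗ 0) ⊗ (1 ⊕ -5))) = 4

Expand innermost to outermost. Recall ⊕ takes the minimum of its arguments and ⊗ takes their sum. Working out the expression (((7 ⊗ -4) ⊕ (-3 ⊗ 3)) ⊗ ((9 ⊗ 0) ⊗ (1 ⊕ -5))) gives 4.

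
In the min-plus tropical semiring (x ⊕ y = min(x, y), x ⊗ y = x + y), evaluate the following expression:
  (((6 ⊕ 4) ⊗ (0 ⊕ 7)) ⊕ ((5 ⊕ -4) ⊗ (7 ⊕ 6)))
(((6 ⊕ 4) ⊗ (0 ⊕ 7)) ⊕ ((5 ⊕ -4) ⊗ (7 ⊕ 6))) = 2

Expand innermost to outermost. Recall ⊕ takes the minimum of its arguments and ⊗ takes their sum. Working out the expression (((6 ⊕ 4) ⊗ (0 ⊕ 7)) ⊕ ((5 ⊕ -4) ⊗ (7 ⊕ 6))) gives 2.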